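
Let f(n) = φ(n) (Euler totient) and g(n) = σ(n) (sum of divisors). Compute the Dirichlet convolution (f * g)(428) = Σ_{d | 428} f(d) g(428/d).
(φ * σ)(428) = 2568

Divisors of 428: [1, 2, 4, 107, 214, 428]. For each d | 428:
  d = 1: φ(1) · σ(428/1) = 1 · 756 = 756
  d = 2: φ(2) · σ(428/2) = 1 · 324 = 324
  d = 4: φ(4) · σ(428/4) = 2 · 108 = 216
  d = 107: φ(107) · σ(428/107) = 106 · 7 = 742
  d = 214: φ(214) · σ(428/214) = 106 · 3 = 318
  d = 428: φ(428) · σ(428/428) = 212 · 1 = 212
Summing: (φ * σ)(428) = 756 + 324 + 216 + 742 + 318 + 212 = 2568.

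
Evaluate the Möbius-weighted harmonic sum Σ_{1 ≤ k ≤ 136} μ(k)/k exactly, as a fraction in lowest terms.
Σ μ(k)/k = 1798157260399775266990045811129040783798487774562/262948239526313870385685898536205956450305483726315

Values of μ(k) for 1 ≤ k ≤ 136: μ(1) = 1, μ(2) = -1, μ(3) = -1, μ(5) = -1, μ(6) = 1, μ(7) = -1, μ(10) = 1, μ(11) = -1, μ(13) = -1, μ(14) = 1, μ(15) = 1, μ(17) = -1, μ(19) = -1, μ(21) = 1, μ(22) = 1, μ(23) = -1, μ(26) = 1, μ(29) = -1, μ(30) = -1, μ(31) = -1, μ(33) = 1, μ(34) = 1, μ(35) = 1, μ(37) = -1, μ(38) = 1, μ(39) = 1, μ(41) = -1, μ(42) = -1, μ(43) = -1, μ(46) = 1, μ(47) = -1, μ(51) = 1, μ(53) = -1, μ(55) = 1, μ(57) = 1, μ(58) = 1, μ(59) = -1, μ(61) = -1, μ(62) = 1, μ(65) = 1, μ(66) = -1, μ(67) = -1, μ(69) = 1, μ(70) = -1, μ(71) = -1, μ(73) = -1, μ(74) = 1, μ(77) = 1, μ(78) = -1, μ(79) = -1, μ(82) = 1, μ(83) = -1, μ(85) = 1, μ(86) = 1, μ(87) = 1, μ(89) = -1, μ(91) = 1, μ(93) = 1, μ(94) = 1, μ(95) = 1, μ(97) = -1, μ(101) = -1, μ(102) = -1, μ(103) = -1, μ(105) = -1, μ(106) = 1, μ(107) = -1, μ(109) = -1, μ(110) = -1, μ(111) = 1, μ(113) = -1, μ(114) = -1, μ(115) = 1, μ(118) = 1, μ(119) = 1, μ(122) = 1, μ(123) = 1, μ(127) = -1, μ(129) = 1, μ(130) = -1, μ(131) = -1, μ(133) = 1, μ(134) = 1, with μ = 0 on non-squarefree integers. Summing μ(k)/k for k where μ(k) ≠ 0 gives 1798157260399775266990045811129040783798487774562/262948239526313870385685898536205956450305483726315 ≈ 0.0068. (PNT ⟺ this sum → 0 as n → ∞.)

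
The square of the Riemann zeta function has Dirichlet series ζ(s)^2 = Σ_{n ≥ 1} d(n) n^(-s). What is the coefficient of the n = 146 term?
d(146) = 4

ζ(s)^2 = (Σ 1/m^s)(Σ 1/k^s). The coefficient of 1/n^s in the product is the number of ordered pairs (m, k) with mk = n, which equals d(n). For n = 146, divisors are [1, 2, 73, 146], so d(146) = 4.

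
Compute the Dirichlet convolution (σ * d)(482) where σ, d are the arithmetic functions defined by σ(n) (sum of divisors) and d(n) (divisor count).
(σ * d)(482) = 1220

Divisors of 482: [1, 2, 241, 482]. For each d | 482:
  d = 1: σ(1) · d(482/1) = 1 · 4 = 4
  d = 2: σ(2) · d(482/2) = 3 · 2 = 6
  d = 241: σ(241) · d(482/241) = 242 · 2 = 484
  d = 482: σ(482) · d(482/482) = 726 · 1 = 726
Summing: (σ * d)(482) = 4 + 6 + 484 + 726 = 1220.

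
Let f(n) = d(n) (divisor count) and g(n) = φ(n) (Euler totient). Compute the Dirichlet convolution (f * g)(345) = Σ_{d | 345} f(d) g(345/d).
(d * φ)(345) = 576

Divisors of 345: [1, 3, 5, 15, 23, 69, 115, 345]. For each d | 345:
  d = 1: d(1) · φ(345/1) = 1 · 176 = 176
  d = 3: d(3) · φ(345/3) = 2 · 88 = 176
  d = 5: d(5) · φ(345/5) = 2 · 44 = 88
  d = 15: d(15) · φ(345/15) = 4 · 22 = 88
  d = 23: d(23) · φ(345/23) = 2 · 8 = 16
  d = 69: d(69) · φ(345/69) = 4 · 4 = 16
  d = 115: d(115) · φ(345/115) = 4 · 2 = 8
  d = 345: d(345) · φ(345/345) = 8 · 1 = 8
Summing: (d * φ)(345) = 176 + 176 + 88 + 88 + 16 + 16 + 8 + 8 = 576.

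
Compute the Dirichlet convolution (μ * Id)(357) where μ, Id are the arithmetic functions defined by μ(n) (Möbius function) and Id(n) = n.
(μ * Id)(357) = 192

Divisors of 357: [1, 3, 7, 17, 21, 51, 119, 357]. For each d | 357:
  d = 1: μ(1) · Id(357/1) = 1 · 357 = 357
  d = 3: μ(3) · Id(357/3) = -1 · 119 = -119
  d = 7: μ(7) · Id(357/7) = -1 · 51 = -51
  d = 17: μ(17) · Id(357/17) = -1 · 21 = -21
  d = 21: μ(21) · Id(357/21) = 1 · 17 = 17
  d = 51: μ(51) · Id(357/51) = 1 · 7 = 7
  d = 119: μ(119) · Id(357/119) = 1 · 3 = 3
  d = 357: μ(357) · Id(357/357) = -1 · 1 = -1
Summing: (μ * Id)(357) = 357 + -119 + -51 + -21 + 17 + 7 + 3 + -1 = 192.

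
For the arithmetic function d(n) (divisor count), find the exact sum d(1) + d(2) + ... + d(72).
Σ_{n ≤ 72} d(n) = 326

Compute d(n) for each 1 ≤ n ≤ 72: d(1) = 1, d(2) = 2, d(3) = 2, d(4) = 3, d(5) = 2, d(6) = 4, d(7) = 2, d(8) = 4, d(9) = 3, d(10) = 4, d(11) = 2, d(12) = 6, d(13) = 2, d(14) = 4, d(15) = 4, d(16) = 5, d(17) = 2, d(18) = 6, d(19) = 2, d(20) = 6, d(21) = 4, d(22) = 4, d(23) = 2, d(24) = 8, d(25) = 3, d(26) = 4, d(27) = 4, d(28) = 6, d(29) = 2, d(30) = 8, d(31) = 2, d(32) = 6, d(33) = 4, d(34) = 4, d(35) = 4, d(36) = 9, d(37) = 2, d(38) = 4, d(39) = 4, d(40) = 8, d(41) = 2, d(42) = 8, d(43) = 2, d(44) = 6, d(45) = 6, d(46) = 4, d(47) = 2, d(48) = 10, d(49) = 3, d(50) = 6, d(51) = 4, d(52) = 6, d(53) = 2, d(54) = 8, d(55) = 4, d(56) = 8, d(57) = 4, d(58) = 4, d(59) = 2, d(60) = 12, d(61) = 2, d(62) = 4, d(63) = 6, d(64) = 7, d(65) = 4, d(66) = 8, d(67) = 2, d(68) = 6, d(69) = 4, d(70) = 8, d(71) = 2, d(72) = 12. Summing all 72 values: 326. (Dirichlet's divisor formula: Σ_{n ≤ x} d(n) = x ln(x) + (2γ − 1) x + O(√x). For x = 72, the asymptotic estimate is ≈ 319.04.)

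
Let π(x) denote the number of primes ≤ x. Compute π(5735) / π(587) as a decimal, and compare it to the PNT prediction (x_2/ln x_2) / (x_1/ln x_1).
π(5735)/π(587) = 753/107 ≈ 7.0374;  PNT prediction ≈ 7.1969.

π(587) = 107 and π(5735) = 753, so π(5735)/π(587) ≈ 7.0374. The PNT-predicted ratio is (5735/ln(5735)) / (587/ln(587)) ≈ 7.1969. The two agree to within a few percent, as expected.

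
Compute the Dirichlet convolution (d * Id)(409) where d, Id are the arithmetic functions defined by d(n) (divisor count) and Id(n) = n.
(d * Id)(409) = 411

Divisors of 409: [1, 409]. For each d | 409:
  d = 1: d(1) · Id(409/1) = 1 · 409 = 409
  d = 409: d(409) · Id(409/409) = 2 · 1 = 2
Summing: (d * Id)(409) = 409 + 2 = 411.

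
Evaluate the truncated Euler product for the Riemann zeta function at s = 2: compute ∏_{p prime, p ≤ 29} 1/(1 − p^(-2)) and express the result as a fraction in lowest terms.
∏ = 86285158710179/52836150804480

The primes p ≤ 29 are [2, 3, 5, 7, 11, 13, 17, 19, 23, 29]. For each prime, (1 − 1/p^2)^(-1) = p^2 / (p^2 − 1). The product is (1 − 1/2^2)^(-1), (1 − 1/3^2)^(-1), (1 − 1/5^2)^(-1), (1 − 1/7^2)^(-1), (1 − 1/11^2)^(-1), (1 − 1/13^2)^(-1), (1 − 1/17^2)^(-1), (1 − 1/19^2)^(-1), (1 − 1/23^2)^(-1), (1 − 1/29^2)^(-1) = ∏ p^2 / (p^2 − 1) = 86285158710179/52836150804480.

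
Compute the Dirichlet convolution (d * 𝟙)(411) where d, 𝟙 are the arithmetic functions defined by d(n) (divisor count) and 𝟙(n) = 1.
(d * 𝟙)(411) = 9

Divisors of 411: [1, 3, 137, 411]. For each d | 411:
  d = 1: d(1) · 𝟙(411/1) = 1 · 1 = 1
  d = 3: d(3) · 𝟙(411/3) = 2 · 1 = 2
  d = 137: d(137) · 𝟙(411/137) = 2 · 1 = 2
  d = 411: d(411) · 𝟙(411/411) = 4 · 1 = 4
Summing: (d * 𝟙)(411) = 1 + 2 + 2 + 4 = 9.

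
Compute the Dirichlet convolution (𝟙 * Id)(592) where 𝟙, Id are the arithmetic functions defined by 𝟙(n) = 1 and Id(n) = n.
(𝟙 * Id)(592) = 1178

Divisors of 592: [1, 2, 4, 8, 16, 37, 74, 148, 296, 592]. For each d | 592:
  d = 1: 𝟙(1) · Id(592/1) = 1 · 592 = 592
  d = 2: 𝟙(2) · Id(592/2) = 1 · 296 = 296
  d = 4: 𝟙(4) · Id(592/4) = 1 · 148 = 148
  d = 8: 𝟙(8) · Id(592/8) = 1 · 74 = 74
  d = 16: 𝟙(16) · Id(592/16) = 1 · 37 = 37
  d = 37: 𝟙(37) · Id(592/37) = 1 · 16 = 16
  d = 74: 𝟙(74) · Id(592/74) = 1 · 8 = 8
  d = 148: 𝟙(148) · Id(592/148) = 1 · 4 = 4
  d = 296: 𝟙(296) · Id(592/296) = 1 · 2 = 2
  d = 592: 𝟙(592) · Id(592/592) = 1 · 1 = 1
Summing: (𝟙 * Id)(592) = 592 + 296 + 148 + 74 + 37 + 16 + 8 + 4 + 2 + 1 = 1178.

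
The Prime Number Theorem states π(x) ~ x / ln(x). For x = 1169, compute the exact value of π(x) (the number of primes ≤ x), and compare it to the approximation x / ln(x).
π(1169) = 192;  x/ln(x) ≈ 165.49;  relative error ≈ 13.81%.

Directly count primes up to 1169: π(1169) = 192. The PNT approximation gives 1169/ln(1169) ≈ 1169/7.06390 ≈ 165.49. Relative error (π(x) − x/ln(x)) / π(x) ≈ 13.81%; the approximation is known to undercount slightly (Li(x) is a better estimate).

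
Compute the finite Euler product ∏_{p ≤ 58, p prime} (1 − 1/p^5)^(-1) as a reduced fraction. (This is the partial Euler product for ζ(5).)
∏ = 16271272514460981588256692497708850770212394550299268449499486458883457010851/15691809316785373562301814354101424660311534867697905028310662923501211484160

The primes p ≤ 58 are [2, 3, 5, 7, 11, 13, 17, 19, 23, 29, 31, 37, 41, 43, 47, 53]. For each prime, (1 − 1/p^5)^(-1) = p^5 / (p^5 − 1). The product is (1 − 1/2^5)^(-1), (1 − 1/3^5)^(-1), (1 − 1/5^5)^(-1), (1 − 1/7^5)^(-1), (1 − 1/11^5)^(-1), (1 − 1/13^5)^(-1), (1 − 1/17^5)^(-1), (1 − 1/19^5)^(-1), (1 − 1/23^5)^(-1), (1 − 1/29^5)^(-1), (1 − 1/31^5)^(-1), (1 − 1/37^5)^(-1), (1 − 1/41^5)^(-1), (1 − 1/43^5)^(-1), (1 − 1/47^5)^(-1), (1 − 1/53^5)^(-1) = ∏ p^5 / (p^5 − 1) = 16271272514460981588256692497708850770212394550299268449499486458883457010851/15691809316785373562301814354101424660311534867697905028310662923501211484160.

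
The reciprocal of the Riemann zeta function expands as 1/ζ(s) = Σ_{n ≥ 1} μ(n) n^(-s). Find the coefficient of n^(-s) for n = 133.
μ(133) = 1

Factor n = 133 = 7 · 19. μ(n) = 0 if any exponent ≥ 2 (not squarefree); otherwise μ(n) = (−1)^{ω(n)} where ω(n) is the number of distinct prime factors. Applying: μ(133) = 1.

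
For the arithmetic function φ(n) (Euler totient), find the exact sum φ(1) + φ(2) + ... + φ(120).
Σ_{n ≤ 120} φ(n) = 4386

Compute φ(n) for each 1 ≤ n ≤ 120: φ(1) = 1, φ(2) = 1, φ(3) = 2, φ(4) = 2, φ(5) = 4, φ(6) = 2, φ(7) = 6, φ(8) = 4, φ(9) = 6, φ(10) = 4, φ(11) = 10, φ(12) = 4, φ(13) = 12, φ(14) = 6, φ(15) = 8, φ(16) = 8, φ(17) = 16, φ(18) = 6, φ(19) = 18, φ(20) = 8, φ(21) = 12, φ(22) = 10, φ(23) = 22, φ(24) = 8, φ(25) = 20, φ(26) = 12, φ(27) = 18, φ(28) = 12, φ(29) = 28, φ(30) = 8, φ(31) = 30, φ(32) = 16, φ(33) = 20, φ(34) = 16, φ(35) = 24, φ(36) = 12, φ(37) = 36, φ(38) = 18, φ(39) = 24, φ(40) = 16, φ(41) = 40, φ(42) = 12, φ(43) = 42, φ(44) = 20, φ(45) = 24, φ(46) = 22, φ(47) = 46, φ(48) = 16, φ(49) = 42, φ(50) = 20, φ(51) = 32, φ(52) = 24, φ(53) = 52, φ(54) = 18, φ(55) = 40, φ(56) = 24, φ(57) = 36, φ(58) = 28, φ(59) = 58, φ(60) = 16, φ(61) = 60, φ(62) = 30, φ(63) = 36, φ(64) = 32, φ(65) = 48, φ(66) = 20, φ(67) = 66, φ(68) = 32, φ(69) = 44, φ(70) = 24, φ(71) = 70, φ(72) = 24, φ(73) = 72, φ(74) = 36, φ(75) = 40, φ(76) = 36, φ(77) = 60, φ(78) = 24, φ(79) = 78, φ(80) = 32, φ(81) = 54, φ(82) = 40, φ(83) = 82, φ(84) = 24, φ(85) = 64, φ(86) = 42, φ(87) = 56, φ(88) = 40, φ(89) = 88, φ(90) = 24, φ(91) = 72, φ(92) = 44, φ(93) = 60, φ(94) = 46, φ(95) = 72, φ(96) = 32, φ(97) = 96, φ(98) = 42, φ(99) = 60, φ(100) = 40, φ(101) = 100, φ(102) = 32, φ(103) = 102, φ(104) = 48, φ(105) = 48, φ(106) = 52, φ(107) = 106, φ(108) = 36, φ(109) = 108, φ(110) = 40, φ(111) = 72, φ(112) = 48, φ(113) = 112, φ(114) = 36, φ(115) = 88, φ(116) = 56, φ(117) = 72, φ(118) = 58, φ(119) = 96, φ(120) = 32. Summing all 120 values: 4386. (Average order: Σ_{n ≤ x} φ(n) ~ (3/π²) x². For x = 120, (3/π²)·120² ≈ 4377.08.)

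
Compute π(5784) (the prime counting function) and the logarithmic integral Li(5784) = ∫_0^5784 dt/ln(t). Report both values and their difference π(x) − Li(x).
π(5784) = 759;  Li(5784) ≈ 775.53;  π(x) − Li(x) ≈ -16.53.

Direct count of primes ≤ 5784 gives π(5784) = 759. Numerical evaluation of the logarithmic integral gives Li(5784) ≈ 775.53. The difference π(x) − Li(x) ≈ -16.53 is typically negative for small/moderate x (Li(x) overestimates), though Littlewood's theorem shows this sign changes infinitely often.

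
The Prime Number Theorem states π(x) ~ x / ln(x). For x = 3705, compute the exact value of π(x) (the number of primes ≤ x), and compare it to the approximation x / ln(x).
π(3705) = 517;  x/ln(x) ≈ 450.87;  relative error ≈ 12.79%.

Directly count primes up to 3705: π(3705) = 517. The PNT approximation gives 3705/ln(3705) ≈ 3705/8.21744 ≈ 450.87. Relative error (π(x) − x/ln(x)) / π(x) ≈ 12.79%; the approximation is known to undercount slightly (Li(x) is a better estimate).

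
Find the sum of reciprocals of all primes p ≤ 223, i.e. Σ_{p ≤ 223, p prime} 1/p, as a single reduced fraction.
Σ 1/p = 718699639327957473429492425322377115938612460993073775465130392853544377727917042657991/367009731827331916465034565550136732339800312955331782619462457039988073311157667212930

π(223) = 48, so the primes ≤ 223 are [2, 3, 5, 7, 11, 13, 17, 19, 23, 29, 31, 37, 41, 43, 47, 53, 59, 61, 67, 71, 73, 79, 83, 89, 97, 101, 103, 107, 109, 113, 127, 131, 137, 139, 149, 151, 157, 163, 167, 173, 179, 181, 191, 193, 197, 199, 211, 223]. Summing 1/p over these primes: 718699639327957473429492425322377115938612460993073775465130392853544377727917042657991/367009731827331916465034565550136732339800312955331782619462457039988073311157667212930 ≈ 1.9583. Mertens estimate ln ln(223) + 0.2615 ≈ 1.9492.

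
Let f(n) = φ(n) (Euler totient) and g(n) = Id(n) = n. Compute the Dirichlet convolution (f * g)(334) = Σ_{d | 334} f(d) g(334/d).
(φ * Id)(334) = 999

Divisors of 334: [1, 2, 167, 334]. For each d | 334:
  d = 1: φ(1) · Id(334/1) = 1 · 334 = 334
  d = 2: φ(2) · Id(334/2) = 1 · 167 = 167
  d = 167: φ(167) · Id(334/167) = 166 · 2 = 332
  d = 334: φ(334) · Id(334/334) = 166 · 1 = 166
Summing: (φ * Id)(334) = 334 + 167 + 332 + 166 = 999.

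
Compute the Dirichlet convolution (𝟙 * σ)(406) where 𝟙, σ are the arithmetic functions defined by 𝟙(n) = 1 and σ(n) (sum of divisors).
(𝟙 * σ)(406) = 1116

Divisors of 406: [1, 2, 7, 14, 29, 58, 203, 406]. For each d | 406:
  d = 1: 𝟙(1) · σ(406/1) = 1 · 720 = 720
  d = 2: 𝟙(2) · σ(406/2) = 1 · 240 = 240
  d = 7: 𝟙(7) · σ(406/7) = 1 · 90 = 90
  d = 14: 𝟙(14) · σ(406/14) = 1 · 30 = 30
  d = 29: 𝟙(29) · σ(406/29) = 1 · 24 = 24
  d = 58: 𝟙(58) · σ(406/58) = 1 · 8 = 8
  d = 203: 𝟙(203) · σ(406/203) = 1 · 3 = 3
  d = 406: 𝟙(406) · σ(406/406) = 1 · 1 = 1
Summing: (𝟙 * σ)(406) = 720 + 240 + 90 + 30 + 24 + 8 + 3 + 1 = 1116.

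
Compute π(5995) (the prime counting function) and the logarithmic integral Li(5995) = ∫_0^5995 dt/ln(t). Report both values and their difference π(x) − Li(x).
π(5995) = 783;  Li(5995) ≈ 799.84;  π(x) − Li(x) ≈ -16.84.

Direct count of primes ≤ 5995 gives π(5995) = 783. Numerical evaluation of the logarithmic integral gives Li(5995) ≈ 799.84. The difference π(x) − Li(x) ≈ -16.84 is typically negative for small/moderate x (Li(x) overestimates), though Littlewood's theorem shows this sign changes infinitely often.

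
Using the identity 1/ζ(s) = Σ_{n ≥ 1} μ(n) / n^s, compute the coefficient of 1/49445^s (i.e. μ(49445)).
μ(49445) = 1

Factor n = 49445 = 5 · 11 · 29 · 31. μ(n) = 0 if any exponent ≥ 2 (not squarefree); otherwise μ(n) = (−1)^{ω(n)} where ω(n) is the number of distinct prime factors. Applying: μ(49445) = 1.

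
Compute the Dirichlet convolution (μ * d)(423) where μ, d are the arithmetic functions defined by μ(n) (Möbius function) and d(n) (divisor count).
(μ * d)(423) = 1

Divisors of 423: [1, 3, 9, 47, 141, 423]. For each d | 423:
  d = 1: μ(1) · d(423/1) = 1 · 6 = 6
  d = 3: μ(3) · d(423/3) = -1 · 4 = -4
  d = 9: μ(9) · d(423/9) = 0 · 2 = 0
  d = 47: μ(47) · d(423/47) = -1 · 3 = -3
  d = 141: μ(141) · d(423/141) = 1 · 2 = 2
  d = 423: μ(423) · d(423/423) = 0 · 1 = 0
Summing: (μ * d)(423) = 6 + -4 + 0 + -3 + 2 + 0 = 1.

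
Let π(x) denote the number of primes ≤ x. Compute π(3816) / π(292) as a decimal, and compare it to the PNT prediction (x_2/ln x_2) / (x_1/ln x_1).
π(3816)/π(292) = 529/61 ≈ 8.6721;  PNT prediction ≈ 8.9956.

π(292) = 61 and π(3816) = 529, so π(3816)/π(292) ≈ 8.6721. The PNT-predicted ratio is (3816/ln(3816)) / (292/ln(292)) ≈ 8.9956. The two agree to within a few percent, as expected.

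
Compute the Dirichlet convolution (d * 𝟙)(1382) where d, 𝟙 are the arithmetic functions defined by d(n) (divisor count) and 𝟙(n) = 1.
(d * 𝟙)(1382) = 9

Divisors of 1382: [1, 2, 691, 1382]. For each d | 1382:
  d = 1: d(1) · 𝟙(1382/1) = 1 · 1 = 1
  d = 2: d(2) · 𝟙(1382/2) = 2 · 1 = 2
  d = 691: d(691) · 𝟙(1382/691) = 2 · 1 = 2
  d = 1382: d(1382) · 𝟙(1382/1382) = 4 · 1 = 4
Summing: (d * 𝟙)(1382) = 1 + 2 + 2 + 4 = 9.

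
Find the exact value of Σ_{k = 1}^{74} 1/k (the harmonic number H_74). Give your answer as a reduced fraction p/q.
H_74 = 668934292077295215167676426926677/136851726813476721146087646859200

Direct summation: H_74 = 1 + 1/2 + ... + 1/74. The least common denominator is lcm(1, ..., 74) = 410555180440430163438262940577600; over this denominator the numerator is 410555180440430163438262940577600 + 205277590220215081719131470288800 + 136851726813476721146087646859200 + 102638795110107540859565735144400 + 82111036088086032687652588115520 + 68425863406738360573043823429600 + 58650740062918594776894705796800 + 51319397555053770429782867572200 + 45617242271158907048695882286400 + 41055518044043016343826294057760 + 37323198221857287585296630961600 + 34212931703369180286521911714800 + 31581167726186935649097149275200 + 29325370031459297388447352898400 + 27370345362695344229217529371840 + 25659698777526885214891433786100 + 24150304731790009614015467092800 + 22808621135579453524347941143200 + 21608167391601587549382260030400 + 20527759022021508171913147028880 + 19550246687639531592298235265600 + 18661599110928643792648315480800 + 17850225236540441888620127851200 + 17106465851684590143260955857400 + 16422207217617206537530517623104 + 15790583863093467824548574637600 + 15205747423719635682898627428800 + 14662685015729648694223676449200 + 14157075187601040118560791054400 + 13685172681347672114608764685920 + 13243715498078392368976223889600 + 12829849388763442607445716893050 + 12441066073952429195098876987200 + 12075152365895004807007733546400 + 11730148012583718955378941159360 + 11404310567789726762173970571600 + 11096085957849463876709809204800 + 10804083695800793774691130015200 + 10527055908728978549699049758400 + 10263879511010754085956573514440 + 10013540986351955205811291233600 + 9775123343819765796149117632800 + 9547794893963492172982859083200 + 9330799555464321896324157740400 + 9123448454231781409739176457280 + 8925112618270220944310063925600 + 8735216605115535392303466820800 + 8553232925842295071630477928700 + 8378677151845513539556386542400 + 8211103608808603268765258811552 + 8050101577263336538005155697600 + 7895291931546733912274287318800 + 7746324159253399310155904539200 + 7602873711859817841449313714400 + 7464639644371457517059326192320 + 7331342507864824347111838224600 + 7202722463867195849794086676800 + 7078537593800520059280395527200 + 6958562380346273956580727806400 + 6842586340673836057304382342960 + 6730412794105412515381359681600 + 6621857749039196184488111944800 + 6516748895879843864099411755200 + 6414924694381721303722858446525 + 6316233545237387129819429855040 + 6220533036976214597549438493600 + 6127689260304927812511387172800 + 6037576182947502403503866773200 + 5950075078846813962873375950400 + 5865074006291859477689470579680 + 5782467330146903710398069585600 + 5702155283894863381086985285800 + 5624043567677125526551547131200 + 5548042978924731938354904602400 = 2006802876231885645503029280780031, so H_74 = 2006802876231885645503029280780031/410555180440430163438262940577600; reducing by gcd(2006802876231885645503029280780031, 410555180440430163438262940577600) = 3 gives 668934292077295215167676426926677/136851726813476721146087646859200 ≈ 4.88802. (The PNT-adjacent estimate ln(74) + γ ≈ 4.88128 matches within O(1/n).)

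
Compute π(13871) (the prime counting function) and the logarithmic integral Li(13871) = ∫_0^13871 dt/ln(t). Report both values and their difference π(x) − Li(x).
π(13871) = 1637;  Li(13871) ≈ 1658.74;  π(x) − Li(x) ≈ -21.74.

Direct count of primes ≤ 13871 gives π(13871) = 1637. Numerical evaluation of the logarithmic integral gives Li(13871) ≈ 1658.74. The difference π(x) − Li(x) ≈ -21.74 is typically negative for small/moderate x (Li(x) overestimates), though Littlewood's theorem shows this sign changes infinitely often.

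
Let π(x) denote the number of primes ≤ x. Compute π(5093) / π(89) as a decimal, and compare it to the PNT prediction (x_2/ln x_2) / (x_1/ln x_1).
π(5093)/π(89) = 680/24 ≈ 28.3333;  PNT prediction ≈ 30.0928.

π(89) = 24 and π(5093) = 680, so π(5093)/π(89) ≈ 28.3333. The PNT-predicted ratio is (5093/ln(5093)) / (89/ln(89)) ≈ 30.0928. The two agree to within a few percent, as expected.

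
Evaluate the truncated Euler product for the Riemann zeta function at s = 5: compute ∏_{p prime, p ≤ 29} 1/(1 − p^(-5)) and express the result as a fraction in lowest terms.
∏ = 1706768644476839297326853940371821133625/1645986201084174767898449645913882788864

The primes p ≤ 29 are [2, 3, 5, 7, 11, 13, 17, 19, 23, 29]. For each prime, (1 − 1/p^5)^(-1) = p^5 / (p^5 − 1). The product is (1 − 1/2^5)^(-1), (1 − 1/3^5)^(-1), (1 − 1/5^5)^(-1), (1 − 1/7^5)^(-1), (1 − 1/11^5)^(-1), (1 − 1/13^5)^(-1), (1 − 1/17^5)^(-1), (1 − 1/19^5)^(-1), (1 − 1/23^5)^(-1), (1 − 1/29^5)^(-1) = ∏ p^5 / (p^5 − 1) = 1706768644476839297326853940371821133625/1645986201084174767898449645913882788864.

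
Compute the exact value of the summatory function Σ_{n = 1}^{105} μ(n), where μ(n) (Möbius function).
Σ_{n ≤ 105} μ(n) = -3

Compute μ(n) for each 1 ≤ n ≤ 105: μ(1) = 1, μ(2) = -1, μ(3) = -1, μ(4) = 0, μ(5) = -1, μ(6) = 1, μ(7) = -1, μ(8) = 0, μ(9) = 0, μ(10) = 1, μ(11) = -1, μ(12) = 0, μ(13) = -1, μ(14) = 1, μ(15) = 1, μ(16) = 0, μ(17) = -1, μ(18) = 0, μ(19) = -1, μ(20) = 0, μ(21) = 1, μ(22) = 1, μ(23) = -1, μ(24) = 0, μ(25) = 0, μ(26) = 1, μ(27) = 0, μ(28) = 0, μ(29) = -1, μ(30) = -1, μ(31) = -1, μ(32) = 0, μ(33) = 1, μ(34) = 1, μ(35) = 1, μ(36) = 0, μ(37) = -1, μ(38) = 1, μ(39) = 1, μ(40) = 0, μ(41) = -1, μ(42) = -1, μ(43) = -1, μ(44) = 0, μ(45) = 0, μ(46) = 1, μ(47) = -1, μ(48) = 0, μ(49) = 0, μ(50) = 0, μ(51) = 1, μ(52) = 0, μ(53) = -1, μ(54) = 0, μ(55) = 1, μ(56) = 0, μ(57) = 1, μ(58) = 1, μ(59) = -1, μ(60) = 0, μ(61) = -1, μ(62) = 1, μ(63) = 0, μ(64) = 0, μ(65) = 1, μ(66) = -1, μ(67) = -1, μ(68) = 0, μ(69) = 1, μ(70) = -1, μ(71) = -1, μ(72) = 0, μ(73) = -1, μ(74) = 1, μ(75) = 0, μ(76) = 0, μ(77) = 1, μ(78) = -1, μ(79) = -1, μ(80) = 0, μ(81) = 0, μ(82) = 1, μ(83) = -1, μ(84) = 0, μ(85) = 1, μ(86) = 1, μ(87) = 1, μ(88) = 0, μ(89) = -1, μ(90) = 0, μ(91) = 1, μ(92) = 0, μ(93) = 1, μ(94) = 1, μ(95) = 1, μ(96) = 0, μ(97) = -1, μ(98) = 0, μ(99) = 0, μ(100) = 0, μ(101) = -1, μ(102) = -1, μ(103) = -1, μ(104) = 0, μ(105) = -1. Summing all 105 values: -3. (Mertens function M(x) = Σ_{n ≤ x} μ(n); on average M(x) should be small (PNT ⟺ M(x) = o(x)).)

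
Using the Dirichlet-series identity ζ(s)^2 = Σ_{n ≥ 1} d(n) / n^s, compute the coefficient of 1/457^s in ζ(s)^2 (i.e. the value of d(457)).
d(457) = 2

ζ(s)^2 = (Σ 1/m^s)(Σ 1/k^s). The coefficient of 1/n^s in the product is the number of ordered pairs (m, k) with mk = n, which equals d(n). For n = 457, divisors are [1, 457], so d(457) = 2.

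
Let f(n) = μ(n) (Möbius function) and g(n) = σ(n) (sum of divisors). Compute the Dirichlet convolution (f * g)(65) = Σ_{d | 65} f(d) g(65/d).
(μ * σ)(65) = 65

Divisors of 65: [1, 5, 13, 65]. For each d | 65:
  d = 1: μ(1) · σ(65/1) = 1 · 84 = 84
  d = 5: μ(5) · σ(65/5) = -1 · 14 = -14
  d = 13: μ(13) · σ(65/13) = -1 · 6 = -6
  d = 65: μ(65) · σ(65/65) = 1 · 1 = 1
Summing: (μ * σ)(65) = 84 + -14 + -6 + 1 = 65.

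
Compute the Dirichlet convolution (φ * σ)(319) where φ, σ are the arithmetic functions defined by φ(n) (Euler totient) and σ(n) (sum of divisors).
(φ * σ)(319) = 1276

Divisors of 319: [1, 11, 29, 319]. For each d | 319:
  d = 1: φ(1) · σ(319/1) = 1 · 360 = 360
  d = 11: φ(11) · σ(319/11) = 10 · 30 = 300
  d = 29: φ(29) · σ(319/29) = 28 · 12 = 336
  d = 319: φ(319) · σ(319/319) = 280 · 1 = 280
Summing: (φ * σ)(319) = 360 + 300 + 336 + 280 = 1276.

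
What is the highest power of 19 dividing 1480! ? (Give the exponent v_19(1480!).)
v_19(1480!) = 81

Legendre's formula: v_p(n!) = Σ_{k ≥ 1} ⌊n / p^k⌋. For p = 19, n = 1480, the terms are:
  ⌊1480/19^1⌋ = ⌊1480/19⌋ = 77
  ⌊1480/19^2⌋ = ⌊1480/361⌋ = 4
(the next term ⌊1480/19^3⌋ = 0, terminating the sum). Summing: v_19(1480!) = 77 + 4 = 81.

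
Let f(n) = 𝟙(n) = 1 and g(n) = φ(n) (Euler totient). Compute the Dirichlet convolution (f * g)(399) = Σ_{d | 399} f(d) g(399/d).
(𝟙 * φ)(399) = 399

Divisors of 399: [1, 3, 7, 19, 21, 57, 133, 399]. For each d | 399:
  d = 1: 𝟙(1) · φ(399/1) = 1 · 216 = 216
  d = 3: 𝟙(3) · φ(399/3) = 1 · 108 = 108
  d = 7: 𝟙(7) · φ(399/7) = 1 · 36 = 36
  d = 19: 𝟙(19) · φ(399/19) = 1 · 12 = 12
  d = 21: 𝟙(21) · φ(399/21) = 1 · 18 = 18
  d = 57: 𝟙(57) · φ(399/57) = 1 · 6 = 6
  d = 133: 𝟙(133) · φ(399/133) = 1 · 2 = 2
  d = 399: 𝟙(399) · φ(399/399) = 1 · 1 = 1
Summing: (𝟙 * φ)(399) = 216 + 108 + 36 + 12 + 18 + 6 + 2 + 1 = 399.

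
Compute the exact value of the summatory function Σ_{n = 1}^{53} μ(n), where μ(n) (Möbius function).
Σ_{n ≤ 53} μ(n) = -3

Compute μ(n) for each 1 ≤ n ≤ 53: μ(1) = 1, μ(2) = -1, μ(3) = -1, μ(4) = 0, μ(5) = -1, μ(6) = 1, μ(7) = -1, μ(8) = 0, μ(9) = 0, μ(10) = 1, μ(11) = -1, μ(12) = 0, μ(13) = -1, μ(14) = 1, μ(15) = 1, μ(16) = 0, μ(17) = -1, μ(18) = 0, μ(19) = -1, μ(20) = 0, μ(21) = 1, μ(22) = 1, μ(23) = -1, μ(24) = 0, μ(25) = 0, μ(26) = 1, μ(27) = 0, μ(28) = 0, μ(29) = -1, μ(30) = -1, μ(31) = -1, μ(32) = 0, μ(33) = 1, μ(34) = 1, μ(35) = 1, μ(36) = 0, μ(37) = -1, μ(38) = 1, μ(39) = 1, μ(40) = 0, μ(41) = -1, μ(42) = -1, μ(43) = -1, μ(44) = 0, μ(45) = 0, μ(46) = 1, μ(47) = -1, μ(48) = 0, μ(49) = 0, μ(50) = 0, μ(51) = 1, μ(52) = 0, μ(53) = -1. Summing all 53 values: -3. (Mertens function M(x) = Σ_{n ≤ x} μ(n); on average M(x) should be small (PNT ⟺ M(x) = o(x)).)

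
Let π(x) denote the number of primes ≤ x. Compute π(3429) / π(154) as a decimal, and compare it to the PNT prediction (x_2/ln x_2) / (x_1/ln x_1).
π(3429)/π(154) = 480/36 ≈ 13.3333;  PNT prediction ≈ 13.7781.

π(154) = 36 and π(3429) = 480, so π(3429)/π(154) ≈ 13.3333. The PNT-predicted ratio is (3429/ln(3429)) / (154/ln(154)) ≈ 13.7781. The two agree to within a few percent, as expected.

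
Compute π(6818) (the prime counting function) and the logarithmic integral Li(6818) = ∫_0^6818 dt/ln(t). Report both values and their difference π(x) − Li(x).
π(6818) = 876;  Li(6818) ≈ 893.74;  π(x) − Li(x) ≈ -17.74.

Direct count of primes ≤ 6818 gives π(6818) = 876. Numerical evaluation of the logarithmic integral gives Li(6818) ≈ 893.74. The difference π(x) − Li(x) ≈ -17.74 is typically negative for small/moderate x (Li(x) overestimates), though Littlewood's theorem shows this sign changes infinitely often.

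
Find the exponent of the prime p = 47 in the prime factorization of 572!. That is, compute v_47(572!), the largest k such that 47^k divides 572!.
v_47(572!) = 12

Legendre's formula: v_p(n!) = Σ_{k ≥ 1} ⌊n / p^k⌋. For p = 47, n = 572, the terms are:
  ⌊572/47^1⌋ = ⌊572/47⌋ = 12
(the next term ⌊572/47^2⌋ = 0, terminating the sum). Summing: v_47(572!) = 12 = 12.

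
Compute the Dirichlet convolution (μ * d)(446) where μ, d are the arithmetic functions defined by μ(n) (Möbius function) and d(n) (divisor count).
(μ * d)(446) = 1

Divisors of 446: [1, 2, 223, 446]. For each d | 446:
  d = 1: μ(1) · d(446/1) = 1 · 4 = 4
  d = 2: μ(2) · d(446/2) = -1 · 2 = -2
  d = 223: μ(223) · d(446/223) = -1 · 2 = -2
  d = 446: μ(446) · d(446/446) = 1 · 1 = 1
Summing: (μ * d)(446) = 4 + -2 + -2 + 1 = 1.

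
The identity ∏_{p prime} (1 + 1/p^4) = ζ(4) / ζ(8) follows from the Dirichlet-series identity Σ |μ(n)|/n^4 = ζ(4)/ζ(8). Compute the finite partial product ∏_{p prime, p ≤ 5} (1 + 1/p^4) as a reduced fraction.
∏ = 218161/202500

The primes p ≤ 5 are [2, 3, 5]. For each, (1 + 1/p^4) = (p^4 + 1)/p^4. Multiplying these fractions over p ∈ [2, 3, 5] gives 218161/202500. (In the limit P → ∞ this tends to ζ(4)/ζ(8).)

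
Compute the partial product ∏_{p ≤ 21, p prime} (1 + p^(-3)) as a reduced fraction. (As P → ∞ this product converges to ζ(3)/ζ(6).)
∏ = 223851228120576/189501362017825

The primes p ≤ 21 are [2, 3, 5, 7, 11, 13, 17, 19]. For each, (1 + 1/p^3) = (p^3 + 1)/p^3. Multiplying these fractions over p ∈ [2, 3, 5, 7, 11, 13, 17, 19] gives 223851228120576/189501362017825. (In the limit P → ∞ this tends to ζ(3)/ζ(6).)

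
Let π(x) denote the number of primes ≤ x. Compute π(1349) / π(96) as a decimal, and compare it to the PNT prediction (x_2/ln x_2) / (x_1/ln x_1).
π(1349)/π(96) = 217/24 ≈ 9.0417;  PNT prediction ≈ 8.8993.

π(96) = 24 and π(1349) = 217, so π(1349)/π(96) ≈ 9.0417. The PNT-predicted ratio is (1349/ln(1349)) / (96/ln(96)) ≈ 8.8993. The two agree to within a few percent, as expected.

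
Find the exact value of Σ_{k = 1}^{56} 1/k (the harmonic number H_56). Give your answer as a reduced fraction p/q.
H_56 = 252476961434436524654789/54749786241679275146400

Direct summation: H_56 = 1 + 1/2 + ... + 1/56. The least common denominator is lcm(1, ..., 56) = 164249358725037825439200; over this denominator the numerator is 164249358725037825439200 + 82124679362518912719600 + 54749786241679275146400 + 41062339681259456359800 + 32849871745007565087840 + 27374893120839637573200 + 23464194103576832205600 + 20531169840629728179900 + 18249928747226425048800 + 16424935872503782543920 + 14931759884094347767200 + 13687446560419818786600 + 12634566055772140418400 + 11732097051788416102800 + 10949957248335855029280 + 10265584920314864089950 + 9661726983825754437600 + 9124964373613212524400 + 8644703090791464496800 + 8212467936251891271960 + 7821398034525610735200 + 7465879942047173883600 + 7141276466305992410400 + 6843723280209909393300 + 6569974349001513017568 + 6317283027886070209200 + 6083309582408808349600 + 5866048525894208051400 + 5663770990518545704800 + 5474978624167927514640 + 5298366410485091143200 + 5132792460157432044975 + 4977253294698115922400 + 4830863491912877218800 + 4692838820715366441120 + 4562482186806606262200 + 4439171857433454741600 + 4322351545395732248400 + 4211522018590713472800 + 4106233968125945635980 + 4006081920122873791200 + 3910699017262805367600 + 3819752528489251754400 + 3732939971023586941800 + 3649985749445285009760 + 3570638233152996205200 + 3494667206915698413600 + 3421861640104954696650 + 3352027729082404600800 + 3284987174500756508784 + 3220575661275251479200 + 3158641513943035104600 + 3099044504245996706400 + 3041654791204404174800 + 2986351976818869553440 + 2933024262947104025700 = 757430884303309573964367, so H_56 = 757430884303309573964367/164249358725037825439200; reducing by gcd(757430884303309573964367, 164249358725037825439200) = 3 gives 252476961434436524654789/54749786241679275146400 ≈ 4.61147. (The PNT-adjacent estimate ln(56) + γ ≈ 4.60257 matches within O(1/n).)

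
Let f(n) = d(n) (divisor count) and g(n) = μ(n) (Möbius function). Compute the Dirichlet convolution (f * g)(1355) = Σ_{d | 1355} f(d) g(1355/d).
(d * μ)(1355) = 1

Divisors of 1355: [1, 5, 271, 1355]. For each d | 1355:
  d = 1: d(1) · μ(1355/1) = 1 · 1 = 1
  d = 5: d(5) · μ(1355/5) = 2 · -1 = -2
  d = 271: d(271) · μ(1355/271) = 2 · -1 = -2
  d = 1355: d(1355) · μ(1355/1355) = 4 · 1 = 4
Summing: (d * μ)(1355) = 1 + -2 + -2 + 4 = 1.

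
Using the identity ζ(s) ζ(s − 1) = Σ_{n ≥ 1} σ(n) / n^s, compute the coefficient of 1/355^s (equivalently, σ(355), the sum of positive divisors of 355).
σ(355) = 432

In the product (Σ m^0/m^s)(Σ k / k^s) = Σ (Σ_{d | n} d) / n^s, the coefficient of 1/n^s is σ(n) = Σ_{d | n} d. For n = 355, divisors are [1, 5, 71, 355]; summing: σ(355) = 432.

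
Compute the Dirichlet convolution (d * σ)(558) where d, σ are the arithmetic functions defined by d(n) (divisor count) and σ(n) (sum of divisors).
(d * σ)(558) = 4080

Divisors of 558: [1, 2, 3, 6, 9, 18, 31, 62, 93, 186, 279, 558]. For each d | 558:
  d = 1: d(1) · σ(558/1) = 1 · 1248 = 1248
  d = 2: d(2) · σ(558/2) = 2 · 416 = 832
  d = 3: d(3) · σ(558/3) = 2 · 384 = 768
  d = 6: d(6) · σ(558/6) = 4 · 128 = 512
  d = 9: d(9) · σ(558/9) = 3 · 96 = 288
  d = 18: d(18) · σ(558/18) = 6 · 32 = 192
  d = 31: d(31) · σ(558/31) = 2 · 39 = 78
  d = 62: d(62) · σ(558/62) = 4 · 13 = 52
  d = 93: d(93) · σ(558/93) = 4 · 12 = 48
  d = 186: d(186) · σ(558/186) = 8 · 4 = 32
  d = 279: d(279) · σ(558/279) = 6 · 3 = 18
  d = 558: d(558) · σ(558/558) = 12 · 1 = 12
Summing: (d * σ)(558) = 1248 + 832 + 768 + 512 + 288 + 192 + 78 + 52 + 48 + 32 + 18 + 12 = 4080.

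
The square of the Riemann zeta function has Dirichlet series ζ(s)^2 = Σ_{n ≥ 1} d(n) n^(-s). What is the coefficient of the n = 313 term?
d(313) = 2

ζ(s)^2 = (Σ 1/m^s)(Σ 1/k^s). The coefficient of 1/n^s in the product is the number of ordered pairs (m, k) with mk = n, which equals d(n). For n = 313, divisors are [1, 313], so d(313) = 2.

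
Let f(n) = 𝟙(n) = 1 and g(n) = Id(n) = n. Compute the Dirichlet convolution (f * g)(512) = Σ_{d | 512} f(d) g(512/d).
(𝟙 * Id)(512) = 1023

Divisors of 512: [1, 2, 4, 8, 16, 32, 64, 128, 256, 512]. For each d | 512:
  d = 1: 𝟙(1) · Id(512/1) = 1 · 512 = 512
  d = 2: 𝟙(2) · Id(512/2) = 1 · 256 = 256
  d = 4: 𝟙(4) · Id(512/4) = 1 · 128 = 128
  d = 8: 𝟙(8) · Id(512/8) = 1 · 64 = 64
  d = 16: 𝟙(16) · Id(512/16) = 1 · 32 = 32
  d = 32: 𝟙(32) · Id(512/32) = 1 · 16 = 16
  d = 64: 𝟙(64) · Id(512/64) = 1 · 8 = 8
  d = 128: 𝟙(128) · Id(512/128) = 1 · 4 = 4
  d = 256: 𝟙(256) · Id(512/256) = 1 · 2 = 2
  d = 512: 𝟙(512) · Id(512/512) = 1 · 1 = 1
Summing: (𝟙 * Id)(512) = 512 + 256 + 128 + 64 + 32 + 16 + 8 + 4 + 2 + 1 = 1023.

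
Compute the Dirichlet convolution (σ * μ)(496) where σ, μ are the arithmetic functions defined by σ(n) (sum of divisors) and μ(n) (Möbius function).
(σ * μ)(496) = 496

Divisors of 496: [1, 2, 4, 8, 16, 31, 62, 124, 248, 496]. For each d | 496:
  d = 1: σ(1) · μ(496/1) = 1 · 0 = 0
  d = 2: σ(2) · μ(496/2) = 3 · 0 = 0
  d = 4: σ(4) · μ(496/4) = 7 · 0 = 0
  d = 8: σ(8) · μ(496/8) = 15 · 1 = 15
  d = 16: σ(16) · μ(496/16) = 31 · -1 = -31
  d = 31: σ(31) · μ(496/31) = 32 · 0 = 0
  d = 62: σ(62) · μ(496/62) = 96 · 0 = 0
  d = 124: σ(124) · μ(496/124) = 224 · 0 = 0
  d = 248: σ(248) · μ(496/248) = 480 · -1 = -480
  d = 496: σ(496) · μ(496/496) = 992 · 1 = 992
Summing: (σ * μ)(496) = 0 + 0 + 0 + 15 + -31 + 0 + 0 + 0 + -480 + 992 = 496.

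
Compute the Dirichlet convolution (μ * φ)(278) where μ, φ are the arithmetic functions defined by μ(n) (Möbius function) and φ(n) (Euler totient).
(μ * φ)(278) = 0

Divisors of 278: [1, 2, 139, 278]. For each d | 278:
  d = 1: μ(1) · φ(278/1) = 1 · 138 = 138
  d = 2: μ(2) · φ(278/2) = -1 · 138 = -138
  d = 139: μ(139) · φ(278/139) = -1 · 1 = -1
  d = 278: μ(278) · φ(278/278) = 1 · 1 = 1
Summing: (μ * φ)(278) = 138 + -138 + -1 + 1 = 0.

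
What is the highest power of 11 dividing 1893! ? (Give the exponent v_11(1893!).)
v_11(1893!) = 188

Legendre's formula: v_p(n!) = Σ_{k ≥ 1} ⌊n / p^k⌋. For p = 11, n = 1893, the terms are:
  ⌊1893/11^1⌋ = ⌊1893/11⌋ = 172
  ⌊1893/11^2⌋ = ⌊1893/121⌋ = 15
  ⌊1893/11^3⌋ = ⌊1893/1331⌋ = 1
(the next term ⌊1893/11^4⌋ = 0, terminating the sum). Summing: v_11(1893!) = 172 + 15 + 1 = 188.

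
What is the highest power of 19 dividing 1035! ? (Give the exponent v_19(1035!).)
v_19(1035!) = 56

Legendre's formula: v_p(n!) = Σ_{k ≥ 1} ⌊n / p^k⌋. For p = 19, n = 1035, the terms are:
  ⌊1035/19^1⌋ = ⌊1035/19⌋ = 54
  ⌊1035/19^2⌋ = ⌊1035/361⌋ = 2
(the next term ⌊1035/19^3⌋ = 0, terminating the sum). Summing: v_19(1035!) = 54 + 2 = 56.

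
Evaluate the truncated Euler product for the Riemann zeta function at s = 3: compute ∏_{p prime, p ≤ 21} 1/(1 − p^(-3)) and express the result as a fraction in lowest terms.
∏ = 3674541645775/3057655868928

The primes p ≤ 21 are [2, 3, 5, 7, 11, 13, 17, 19]. For each prime, (1 − 1/p^3)^(-1) = p^3 / (p^3 − 1). The product is (1 − 1/2^3)^(-1), (1 − 1/3^3)^(-1), (1 − 1/5^3)^(-1), (1 − 1/7^3)^(-1), (1 − 1/11^3)^(-1), (1 − 1/13^3)^(-1), (1 − 1/17^3)^(-1), (1 − 1/19^3)^(-1) = ∏ p^3 / (p^3 − 1) = 3674541645775/3057655868928.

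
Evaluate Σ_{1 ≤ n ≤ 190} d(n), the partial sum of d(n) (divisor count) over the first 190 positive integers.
Σ_{n ≤ 190} d(n) = 1031

Compute d(n) for each 1 ≤ n ≤ 190: d(1) = 1, d(2) = 2, d(3) = 2, d(4) = 3, d(5) = 2, d(6) = 4, d(7) = 2, d(8) = 4, d(9) = 3, d(10) = 4, d(11) = 2, d(12) = 6, d(13) = 2, d(14) = 4, d(15) = 4, d(16) = 5, d(17) = 2, d(18) = 6, d(19) = 2, d(20) = 6, d(21) = 4, d(22) = 4, d(23) = 2, d(24) = 8, d(25) = 3, d(26) = 4, d(27) = 4, d(28) = 6, d(29) = 2, d(30) = 8, d(31) = 2, d(32) = 6, d(33) = 4, d(34) = 4, d(35) = 4, d(36) = 9, d(37) = 2, d(38) = 4, d(39) = 4, d(40) = 8, d(41) = 2, d(42) = 8, d(43) = 2, d(44) = 6, d(45) = 6, d(46) = 4, d(47) = 2, d(48) = 10, d(49) = 3, d(50) = 6, d(51) = 4, d(52) = 6, d(53) = 2, d(54) = 8, d(55) = 4, d(56) = 8, d(57) = 4, d(58) = 4, d(59) = 2, d(60) = 12, d(61) = 2, d(62) = 4, d(63) = 6, d(64) = 7, d(65) = 4, d(66) = 8, d(67) = 2, d(68) = 6, d(69) = 4, d(70) = 8, d(71) = 2, d(72) = 12, d(73) = 2, d(74) = 4, d(75) = 6, d(76) = 6, d(77) = 4, d(78) = 8, d(79) = 2, d(80) = 10, d(81) = 5, d(82) = 4, d(83) = 2, d(84) = 12, d(85) = 4, d(86) = 4, d(87) = 4, d(88) = 8, d(89) = 2, d(90) = 12, d(91) = 4, d(92) = 6, d(93) = 4, d(94) = 4, d(95) = 4, d(96) = 12, d(97) = 2, d(98) = 6, d(99) = 6, d(100) = 9, d(101) = 2, d(102) = 8, d(103) = 2, d(104) = 8, d(105) = 8, d(106) = 4, d(107) = 2, d(108) = 12, d(109) = 2, d(110) = 8, d(111) = 4, d(112) = 10, d(113) = 2, d(114) = 8, d(115) = 4, d(116) = 6, d(117) = 6, d(118) = 4, d(119) = 4, d(120) = 16, d(121) = 3, d(122) = 4, d(123) = 4, d(124) = 6, d(125) = 4, d(126) = 12, d(127) = 2, d(128) = 8, d(129) = 4, d(130) = 8, d(131) = 2, d(132) = 12, d(133) = 4, d(134) = 4, d(135) = 8, d(136) = 8, d(137) = 2, d(138) = 8, d(139) = 2, d(140) = 12, d(141) = 4, d(142) = 4, d(143) = 4, d(144) = 15, d(145) = 4, d(146) = 4, d(147) = 6, d(148) = 6, d(149) = 2, d(150) = 12, d(151) = 2, d(152) = 8, d(153) = 6, d(154) = 8, d(155) = 4, d(156) = 12, d(157) = 2, d(158) = 4, d(159) = 4, d(160) = 12, d(161) = 4, d(162) = 10, d(163) = 2, d(164) = 6, d(165) = 8, d(166) = 4, d(167) = 2, d(168) = 16, d(169) = 3, d(170) = 8, d(171) = 6, d(172) = 6, d(173) = 2, d(174) = 8, d(175) = 6, d(176) = 10, d(177) = 4, d(178) = 4, d(179) = 2, d(180) = 18, d(181) = 2, d(182) = 8, d(183) = 4, d(184) = 8, d(185) = 4, d(186) = 8, d(187) = 4, d(188) = 6, d(189) = 8, d(190) = 8. Summing all 190 values: 1031. (Dirichlet's divisor formula: Σ_{n ≤ x} d(n) = x ln(x) + (2γ − 1) x + O(√x). For x = 190, the asymptotic estimate is ≈ 1026.28.)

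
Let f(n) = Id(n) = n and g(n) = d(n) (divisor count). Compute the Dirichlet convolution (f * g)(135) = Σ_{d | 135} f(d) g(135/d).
(Id * d)(135) = 406

Divisors of 135: [1, 3, 5, 9, 15, 27, 45, 135]. For each d | 135:
  d = 1: Id(1) · d(135/1) = 1 · 8 = 8
  d = 3: Id(3) · d(135/3) = 3 · 6 = 18
  d = 5: Id(5) · d(135/5) = 5 · 4 = 20
  d = 9: Id(9) · d(135/9) = 9 · 4 = 36
  d = 15: Id(15) · d(135/15) = 15 · 3 = 45
  d = 27: Id(27) · d(135/27) = 27 · 2 = 54
  d = 45: Id(45) · d(135/45) = 45 · 2 = 90
  d = 135: Id(135) · d(135/135) = 135 · 1 = 135
Summing: (Id * d)(135) = 8 + 18 + 20 + 36 + 45 + 54 + 90 + 135 = 406.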